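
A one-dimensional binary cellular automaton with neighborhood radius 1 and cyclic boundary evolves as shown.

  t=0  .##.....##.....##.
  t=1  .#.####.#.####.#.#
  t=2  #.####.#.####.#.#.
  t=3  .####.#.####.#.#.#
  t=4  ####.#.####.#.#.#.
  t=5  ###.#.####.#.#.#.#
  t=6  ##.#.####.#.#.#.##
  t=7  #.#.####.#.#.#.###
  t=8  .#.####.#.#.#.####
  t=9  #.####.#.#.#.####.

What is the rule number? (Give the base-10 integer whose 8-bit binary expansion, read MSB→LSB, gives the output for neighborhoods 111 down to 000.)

  [7] ### => #  t=1,i=4
  [6] ##. => .  t=0,i=2
  [5] #.# => #  t=1,i=0
  [4] #.. => #  t=0,i=3
  [3] .## => #  t=0,i=1
  [2] .#. => .  t=1,i=1
  [1] ..# => .  t=0,i=0
  [0] ... => #  t=0,i=4
  bits 10111001 = 185

185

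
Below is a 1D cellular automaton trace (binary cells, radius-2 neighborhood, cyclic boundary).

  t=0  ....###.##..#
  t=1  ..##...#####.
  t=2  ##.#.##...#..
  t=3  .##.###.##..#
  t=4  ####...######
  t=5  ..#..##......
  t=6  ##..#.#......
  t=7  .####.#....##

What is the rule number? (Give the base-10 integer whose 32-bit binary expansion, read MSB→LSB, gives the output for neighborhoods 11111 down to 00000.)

1314797614

  nb #####: next=.  (t=1,i=9, bit31=0)
  nb ####.: next=#  (t=1,i=10, bit30=1)
  nb ###.#: next=.  (t=0,i=6, bit29=0)
  nb ###..: next=.  (t=1,i=11, bit28=0)
  nb ##.##: next=#  (t=0,i=7, bit27=1)
  nb ##.#.: next=#  (t=2,i=2, bit26=1)
  nb ##..#: next=#  (t=0,i=10, bit25=1)
  nb ##...: next=.  (t=1,i=4, bit24=0)
  nb #.###: next=.  (t=3,i=4, bit23=0)
  nb #.##.: next=#  (t=0,i=8, bit22=1)
  nb #.#.#: next=.  (t=2,i=3, bit21=0)
  nb #.#..: next=#  (t=6,i=6, bit20=1)
  nb #..##: next=#  (t=2,i=12, bit19=1)
  nb #..#.: next=#  (t=0,i=11, bit18=1)
  nb #...#: next=#  (t=1,i=0, bit17=1)
  nb #....: next=.  (t=0,i=1, bit16=0)
  nb .####: next=.  (t=1,i=8, bit15=0)
  nb .###.: next=.  (t=0,i=5, bit14=0)
  nb .##.#: next=#  (t=2,i=1, bit13=1)
  nb .##..: next=#  (t=0,i=9, bit12=1)
  nb .#.##: next=#  (t=2,i=4, bit11=1)
  nb .#.#.: next=.  (t=6,i=5, bit10=0)
  nb .#..#: next=.  (t=2,i=11, bit9=0)
  nb .#...: next=.  (t=0,i=0, bit8=0)
  nb ..###: next=.  (t=0,i=4, bit7=0)
  nb ..##.: next=.  (t=1,i=2, bit6=0)
  nb ..#.#: next=#  (t=3,i=12, bit5=1)
  nb ..#..: next=.  (t=0,i=12, bit4=0)
  nb ...##: next=#  (t=0,i=3, bit3=1)
  nb ...#.: next=#  (t=2,i=9, bit2=1)
  nb ....#: next=#  (t=0,i=2, bit1=1)
  nb .....: next=.  (t=5,i=9, bit0=0)
  bits 01001110010111100011100000101110 = 1314797614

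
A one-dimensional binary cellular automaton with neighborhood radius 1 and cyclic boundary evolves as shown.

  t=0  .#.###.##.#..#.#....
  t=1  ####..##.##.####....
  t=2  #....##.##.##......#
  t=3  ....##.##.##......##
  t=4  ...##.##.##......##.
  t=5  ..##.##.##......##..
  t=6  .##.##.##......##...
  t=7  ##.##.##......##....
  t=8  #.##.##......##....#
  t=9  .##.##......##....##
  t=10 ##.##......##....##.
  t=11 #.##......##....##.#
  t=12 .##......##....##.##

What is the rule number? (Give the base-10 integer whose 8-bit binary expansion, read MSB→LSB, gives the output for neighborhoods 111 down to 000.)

  nb ###: next=.  (t=0,i=4, bit7=0)
  nb ##.: next=.  (t=0,i=5, bit6=0)
  nb #.#: next=#  (t=0,i=2, bit5=1)
  nb #..: next=.  (t=0,i=11, bit4=0)
  nb .##: next=#  (t=0,i=3, bit3=1)
  nb .#.: next=#  (t=0,i=1, bit2=1)
  nb ..#: next=#  (t=0,i=0, bit1=1)
  nb ...: next=.  (t=0,i=17, bit0=0)
  bits 00101110 = 46

46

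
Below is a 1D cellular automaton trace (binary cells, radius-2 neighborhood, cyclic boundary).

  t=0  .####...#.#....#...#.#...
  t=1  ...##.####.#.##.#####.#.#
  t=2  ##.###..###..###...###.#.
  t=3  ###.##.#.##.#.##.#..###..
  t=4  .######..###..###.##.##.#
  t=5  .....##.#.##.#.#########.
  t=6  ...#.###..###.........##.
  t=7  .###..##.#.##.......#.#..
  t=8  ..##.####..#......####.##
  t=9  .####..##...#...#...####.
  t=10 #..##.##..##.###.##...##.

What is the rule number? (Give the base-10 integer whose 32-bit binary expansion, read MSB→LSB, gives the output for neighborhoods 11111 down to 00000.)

  [31] ##### => .  t=1,i=18
  [30] ####. => #  t=0,i=3
  [29] ###.# => #  t=1,i=9
  [28] ###.. => #  t=0,i=4
  [27] ##.## => #  t=1,i=5
  [26] ##.#. => #  t=1,i=10
  [25] ##..# => .  t=2,i=6
  [24] ##... => .  t=0,i=5
  [23] #.### => .  t=1,i=6
  [22] #.##. => #  t=1,i=13
  [21] #.#.# => .  t=1,i=11
  [20] #.#.. => .  t=0,i=10
  [19] #..## => #  t=2,i=7
  [18] #..#. => .  t=8,i=10
  [17] #...# => #  t=0,i=6
  [16] #.... => .  t=0,i=12
  [15] .#### => .  t=0,i=2
  [14] .###. => #  t=2,i=4
  [13] .##.# => #  t=1,i=4
  [12] .##.. => .  t=6,i=23
  [11] .#.## => .  t=1,i=12
  [10] .#.#. => #  t=0,i=9
  [9] .#..# => #  t=3,i=18
  [8] .#... => #  t=0,i=11
  [7] ..### => .  t=0,i=1
  [6] ..##. => #  t=1,i=3
  [5] ..#.# => #  t=0,i=8
  [4] ..#.. => .  t=0,i=15
  [3] ...## => .  t=0,i=0
  [2] ...#. => #  t=0,i=7
  [1] ....# => #  t=0,i=13
  [0] ..... => .  t=5,i=1
  bits 01111100010010100110011101100110 = 2085250918

2085250918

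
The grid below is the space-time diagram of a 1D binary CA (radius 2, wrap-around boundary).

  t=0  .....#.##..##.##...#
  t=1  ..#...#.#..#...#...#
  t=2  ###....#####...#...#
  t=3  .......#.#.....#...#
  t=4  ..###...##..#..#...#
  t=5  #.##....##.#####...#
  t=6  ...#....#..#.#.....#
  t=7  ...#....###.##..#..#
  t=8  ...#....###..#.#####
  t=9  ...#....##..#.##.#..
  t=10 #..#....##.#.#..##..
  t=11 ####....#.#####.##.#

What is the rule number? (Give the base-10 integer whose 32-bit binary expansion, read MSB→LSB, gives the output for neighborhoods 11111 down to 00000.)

2763284177

  #####|#  b31=1 t=2,i=9
  ####.|.  b30=0 t=2,i=1
  ###.#|#  b29=1 t=7,i=10
  ###..|.  b28=0 t=2,i=2
  ##.##|.  b27=0 t=0,i=13
  ##.#.|#  b26=1 t=9,i=16
  ##..#|.  b25=0 t=0,i=9
  ##...|.  b24=0 t=0,i=16
  #.###|#  b23=1 t=5,i=11
  #.##.|.  b22=0 t=0,i=7
  #.#.#|#  b21=1 t=10,i=11
  #.#..|#  b20=1 t=1,i=8
  #..##|.  b19=0 t=0,i=10
  #..#.|#  b18=1 t=1,i=1
  #...#|.  b17=0 t=0,i=17
  #....|.  b16=0 t=0,i=1
  .####|.  b15=0 t=2,i=0
  .###.|#  b14=1 t=4,i=3
  .##.#|.  b13=0 t=0,i=12
  .##..|#  b12=1 t=0,i=8
  .#.##|#  b11=1 t=0,i=6
  .#.#.|#  b10=1 t=1,i=7
  .#..#|#  b9=1 t=1,i=0
  .#...|.  b8=0 t=0,i=0
  ..###|#  b7=1 t=2,i=7
  ..##.|#  b6=1 t=0,i=11
  ..#.#|.  b5=0 t=0,i=5
  ..#..|#  b4=1 t=0,i=19
  ...##|.  b3=0 t=2,i=6
  ...#.|.  b2=0 t=0,i=4
  ....#|.  b1=0 t=0,i=3
  .....|#  b0=1 t=0,i=2
  bits 10100100101101000101111011010001 = 2763284177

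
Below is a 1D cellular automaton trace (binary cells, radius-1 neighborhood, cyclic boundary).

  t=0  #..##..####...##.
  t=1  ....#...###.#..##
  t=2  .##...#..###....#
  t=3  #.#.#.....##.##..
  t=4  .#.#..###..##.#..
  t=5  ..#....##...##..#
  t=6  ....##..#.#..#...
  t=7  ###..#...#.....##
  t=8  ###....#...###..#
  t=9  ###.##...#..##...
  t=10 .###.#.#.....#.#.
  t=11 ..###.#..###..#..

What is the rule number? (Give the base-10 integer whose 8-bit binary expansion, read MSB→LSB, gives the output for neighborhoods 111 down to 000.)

225

  ###|#  b7=1 t=0,i=8
  ##.|#  b6=1 t=0,i=4
  #.#|#  b5=1 t=0,i=16
  #..|.  b4=0 t=0,i=1
  .##|.  b3=0 t=0,i=3
  .#.|.  b2=0 t=0,i=0
  ..#|.  b1=0 t=0,i=2
  ...|#  b0=1 t=0,i=12
  bits 11100001 = 225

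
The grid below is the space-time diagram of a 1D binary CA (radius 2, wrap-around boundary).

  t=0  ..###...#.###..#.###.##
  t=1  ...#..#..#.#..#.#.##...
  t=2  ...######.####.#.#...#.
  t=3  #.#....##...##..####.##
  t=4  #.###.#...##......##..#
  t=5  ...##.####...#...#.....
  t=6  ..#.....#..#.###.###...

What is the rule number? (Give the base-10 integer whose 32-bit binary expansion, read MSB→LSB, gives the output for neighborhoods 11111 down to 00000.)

  nb #####: next=.  (t=2,i=5, bit31=0)
  nb ####.: next=#  (t=2,i=7, bit30=1)
  nb ###.#: next=#  (t=0,i=19, bit29=1)
  nb ###..: next=.  (t=0,i=4, bit28=0)
  nb ##.##: next=.  (t=0,i=20, bit27=0)
  nb ##.#.: next=.  (t=2,i=14, bit26=0)
  nb ##..#: next=.  (t=0,i=0, bit25=0)
  nb ##...: next=.  (t=0,i=5, bit24=0)
  nb #.###: next=.  (t=0,i=10, bit23=0)
  nb #.##.: next=.  (t=0,i=21, bit22=0)
  nb #.#.#: next=.  (t=1,i=16, bit21=0)
  nb #.#..: next=#  (t=1,i=11, bit20=1)
  nb #..##: next=.  (t=0,i=1, bit19=0)
  nb #..#.: next=#  (t=0,i=14, bit18=1)
  nb #...#: next=#  (t=0,i=6, bit17=1)
  nb #....: next=#  (t=1,i=21, bit16=1)
  nb .####: next=.  (t=2,i=4, bit15=0)
  nb .###.: next=#  (t=0,i=3, bit14=1)
  nb .##.#: next=.  (t=4,i=0, bit13=0)
  nb .##..: next=.  (t=0,i=22, bit12=0)
  nb .#.##: next=#  (t=0,i=9, bit11=1)
  nb .#.#.: next=#  (t=1,i=10, bit10=1)
  nb .#..#: next=#  (t=1,i=4, bit9=1)
  nb .#...: next=#  (t=2,i=18, bit8=1)
  nb ..###: next=.  (t=0,i=2, bit7=0)
  nb ..##.: next=.  (t=3,i=7, bit6=0)
  nb ..#.#: next=.  (t=0,i=8, bit5=0)
  nb ..#..: next=#  (t=1,i=3, bit4=1)
  nb ...##: next=#  (t=2,i=2, bit3=1)
  nb ...#.: next=.  (t=0,i=7, bit2=0)
  nb ....#: next=.  (t=1,i=1, bit1=0)
  nb .....: next=.  (t=1,i=0, bit0=0)
  bits 01100000000101110100111100011000 = 1612140312

1612140312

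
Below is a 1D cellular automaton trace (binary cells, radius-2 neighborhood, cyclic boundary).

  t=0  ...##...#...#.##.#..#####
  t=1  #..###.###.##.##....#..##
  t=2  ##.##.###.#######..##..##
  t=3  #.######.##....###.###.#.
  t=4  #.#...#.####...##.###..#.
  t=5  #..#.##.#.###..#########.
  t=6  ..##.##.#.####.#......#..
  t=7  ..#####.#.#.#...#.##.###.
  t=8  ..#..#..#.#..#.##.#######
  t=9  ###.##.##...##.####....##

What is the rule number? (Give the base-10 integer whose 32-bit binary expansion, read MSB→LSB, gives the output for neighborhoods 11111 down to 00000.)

  [31] ##### => .  t=0,i=22
  [30] ####. => #  t=0,i=23
  [29] ###.# => .  t=1,i=5
  [28] ###.. => #  t=0,i=24
  [27] ##.## => #  t=1,i=6
  [26] ##.#. => .  t=0,i=16
  [25] ##..# => #  t=1,i=1
  [24] ##... => #  t=0,i=0
  [23] #.### => #  t=1,i=7
  [22] #.##. => #  t=0,i=14
  [21] #.#.# => #  t=3,i=0
  [20] #.#.. => .  t=0,i=17
  [19] #..## => .  t=0,i=19
  [18] #..#. => #  t=4,i=22
  [17] #...# => .  t=0,i=1
  [16] #.... => .  t=1,i=17
  [15] .#### => .  t=0,i=21
  [14] .###. => #  t=1,i=4
  [13] .##.# => #  t=0,i=15
  [12] .##.. => #  t=0,i=4
  [11] .#.## => .  t=0,i=13
  [10] .#.#. => .  t=3,i=24
  [9] .#..# => .  t=0,i=18
  [8] .#... => #  t=0,i=9
  [7] ..### => #  t=0,i=20
  [6] ..##. => #  t=0,i=3
  [5] ..#.# => #  t=0,i=12
  [4] ..#.. => #  t=0,i=8
  [3] ...## => .  t=0,i=2
  [2] ...#. => #  t=0,i=7
  [1] ....# => .  t=1,i=18
  [0] ..... => #  t=6,i=18
  bits 01011011111001000111000111110101 = 1541698037

1541698037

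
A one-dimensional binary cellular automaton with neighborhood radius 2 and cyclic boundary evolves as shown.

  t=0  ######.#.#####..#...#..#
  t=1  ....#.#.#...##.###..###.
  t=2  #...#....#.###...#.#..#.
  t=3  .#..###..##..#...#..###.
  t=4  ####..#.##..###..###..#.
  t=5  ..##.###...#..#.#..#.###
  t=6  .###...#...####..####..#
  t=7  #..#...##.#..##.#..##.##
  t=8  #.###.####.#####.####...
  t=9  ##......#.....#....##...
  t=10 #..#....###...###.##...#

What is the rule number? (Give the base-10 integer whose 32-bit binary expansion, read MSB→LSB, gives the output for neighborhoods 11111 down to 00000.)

1410149240

  #####|.  b31=0 t=0,i=1
  ####.|#  b30=1 t=0,i=4
  ###.#|.  b29=0 t=0,i=5
  ###..|#  b28=1 t=0,i=13
  ##.##|.  b27=0 t=1,i=14
  ##.#.|#  b26=1 t=0,i=6
  ##..#|.  b25=0 t=0,i=14
  ##...|.  b24=0 t=1,i=23
  #.###|.  b23=0 t=0,i=9
  #.##.|.  b22=0 t=4,i=8
  #.#.#|.  b21=0 t=0,i=7
  #.#..|.  b20=0 t=1,i=8
  #..##|#  b19=1 t=0,i=22
  #..#.|#  b18=1 t=0,i=15
  #...#|.  b17=0 t=0,i=18
  #....|#  b16=1 t=1,i=0
  .####|.  b15=0 t=0,i=0
  .###.|.  b14=0 t=1,i=16
  .##.#|#  b13=1 t=1,i=13
  .##..|.  b12=0 t=3,i=10
  .#.##|#  b11=1 t=0,i=8
  .#.#.|.  b10=0 t=1,i=5
  .#..#|#  b9=1 t=0,i=21
  .#...|#  b8=1 t=0,i=17
  ..###|.  b7=0 t=0,i=23
  ..##.|#  b6=1 t=1,i=12
  ..#.#|#  b5=1 t=1,i=4
  ..#..|#  b4=1 t=0,i=16
  ...##|#  b3=1 t=1,i=11
  ...#.|.  b2=0 t=0,i=19
  ....#|.  b1=0 t=1,i=2
  .....|.  b0=0 t=1,i=1
  bits 01010100000011010010101101111000 = 1410149240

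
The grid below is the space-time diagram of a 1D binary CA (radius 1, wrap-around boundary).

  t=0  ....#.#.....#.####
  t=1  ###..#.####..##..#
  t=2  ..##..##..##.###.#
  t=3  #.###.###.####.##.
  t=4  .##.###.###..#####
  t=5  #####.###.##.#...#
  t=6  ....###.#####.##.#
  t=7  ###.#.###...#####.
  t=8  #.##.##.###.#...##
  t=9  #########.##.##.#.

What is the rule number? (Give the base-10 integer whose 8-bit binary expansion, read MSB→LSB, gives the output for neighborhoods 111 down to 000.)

  ###|.  b7=0 t=0,i=15
  ##.|#  b6=1 t=0,i=17
  #.#|#  b5=1 t=0,i=5
  #..|#  b4=1 t=0,i=0
  .##|#  b3=1 t=0,i=14
  .#.|.  b2=0 t=0,i=4
  ..#|.  b1=0 t=0,i=3
  ...|#  b0=1 t=0,i=1
  bits 01111001 = 121

121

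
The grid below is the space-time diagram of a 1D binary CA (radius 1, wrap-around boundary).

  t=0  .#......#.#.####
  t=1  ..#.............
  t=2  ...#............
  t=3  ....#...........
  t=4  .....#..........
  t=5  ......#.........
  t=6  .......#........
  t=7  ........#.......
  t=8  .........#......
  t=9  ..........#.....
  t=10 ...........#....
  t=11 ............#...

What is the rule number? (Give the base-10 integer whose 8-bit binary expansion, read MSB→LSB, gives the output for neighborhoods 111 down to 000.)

  [7] ### => .  t=0,i=13
  [6] ##. => .  t=0,i=15
  [5] #.# => .  t=0,i=0
  [4] #.. => #  t=0,i=2
  [3] .## => .  t=0,i=12
  [2] .#. => .  t=0,i=1
  [1] ..# => .  t=0,i=7
  [0] ... => .  t=0,i=3
  bits 00010000 = 16

16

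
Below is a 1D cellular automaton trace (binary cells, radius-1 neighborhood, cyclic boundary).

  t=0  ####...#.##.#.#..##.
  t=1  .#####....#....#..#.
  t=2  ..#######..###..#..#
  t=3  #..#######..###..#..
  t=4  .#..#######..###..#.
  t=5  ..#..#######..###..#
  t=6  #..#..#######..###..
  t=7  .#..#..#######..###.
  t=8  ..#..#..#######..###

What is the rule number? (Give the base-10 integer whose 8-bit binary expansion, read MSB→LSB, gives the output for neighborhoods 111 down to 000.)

  [7] ### => #  t=0,i=1
  [6] ##. => #  t=0,i=3
  [5] #.# => .  t=0,i=8
  [4] #.. => #  t=0,i=4
  [3] .## => .  t=0,i=0
  [2] .#. => .  t=0,i=7
  [1] ..# => .  t=0,i=6
  [0] ... => #  t=0,i=5
  bits 11010001 = 209

209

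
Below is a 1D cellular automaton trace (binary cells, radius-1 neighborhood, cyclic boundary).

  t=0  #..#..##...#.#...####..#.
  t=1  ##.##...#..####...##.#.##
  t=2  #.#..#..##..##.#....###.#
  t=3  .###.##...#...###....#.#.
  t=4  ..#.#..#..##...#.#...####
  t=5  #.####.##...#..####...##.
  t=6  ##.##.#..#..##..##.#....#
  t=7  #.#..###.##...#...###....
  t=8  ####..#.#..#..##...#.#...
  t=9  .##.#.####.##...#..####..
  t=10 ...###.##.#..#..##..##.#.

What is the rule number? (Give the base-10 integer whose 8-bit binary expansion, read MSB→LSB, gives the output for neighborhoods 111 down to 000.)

180

  [7] ### => #  t=0,i=18
  [6] ##. => .  t=0,i=7
  [5] #.# => #  t=0,i=12
  [4] #.. => #  t=0,i=1
  [3] .## => .  t=0,i=6
  [2] .#. => #  t=0,i=0
  [1] ..# => .  t=0,i=2
  [0] ... => .  t=0,i=9
  bits 10110100 = 180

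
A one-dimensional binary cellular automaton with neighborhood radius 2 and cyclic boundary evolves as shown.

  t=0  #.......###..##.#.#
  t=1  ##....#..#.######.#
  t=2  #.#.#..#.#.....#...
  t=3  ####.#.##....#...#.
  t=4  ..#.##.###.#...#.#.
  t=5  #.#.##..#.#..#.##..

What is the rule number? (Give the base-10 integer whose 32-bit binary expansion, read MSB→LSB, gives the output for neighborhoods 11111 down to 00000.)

1198159458

  nb #####: next=.  (t=1,i=13, bit31=0)
  nb ####.: next=#  (t=1,i=15, bit30=1)
  nb ###.#: next=.  (t=1,i=16, bit29=0)
  nb ###..: next=.  (t=0,i=10, bit28=0)
  nb ##.##: next=.  (t=1,i=17, bit27=0)
  nb ##.#.: next=#  (t=0,i=15, bit26=1)
  nb ##..#: next=#  (t=0,i=11, bit25=1)
  nb ##...: next=#  (t=0,i=1, bit24=1)
  nb #.###: next=.  (t=1,i=11, bit23=0)
  nb #.##.: next=#  (t=0,i=18, bit22=1)
  nb #.#.#: next=#  (t=0,i=16, bit21=1)
  nb #.#..: next=.  (t=2,i=4, bit20=0)
  nb #..##: next=#  (t=0,i=12, bit19=1)
  nb #..#.: next=.  (t=1,i=8, bit18=0)
  nb #...#: next=#  (t=2,i=17, bit17=1)
  nb #....: next=.  (t=0,i=2, bit16=0)
  nb .####: next=.  (t=1,i=12, bit15=0)
  nb .###.: next=#  (t=0,i=9, bit14=1)
  nb .##.#: next=#  (t=0,i=14, bit13=1)
  nb .##..: next=#  (t=0,i=0, bit12=1)
  nb .#.##: next=.  (t=0,i=17, bit11=0)
  nb .#.#.: next=#  (t=2,i=1, bit10=1)
  nb .#..#: next=#  (t=1,i=7, bit9=1)
  nb .#...: next=.  (t=2,i=10, bit8=0)
  nb ..###: next=.  (t=0,i=8, bit7=0)
  nb ..##.: next=#  (t=0,i=13, bit6=1)
  nb ..#.#: next=#  (t=1,i=9, bit5=1)
  nb ..#..: next=.  (t=1,i=6, bit4=0)
  nb ...##: next=.  (t=0,i=7, bit3=0)
  nb ...#.: next=.  (t=1,i=5, bit2=0)
  nb ....#: next=#  (t=0,i=6, bit1=1)
  nb .....: next=.  (t=0,i=3, bit0=0)
  bits 01000111011010100111011001100010 = 1198159458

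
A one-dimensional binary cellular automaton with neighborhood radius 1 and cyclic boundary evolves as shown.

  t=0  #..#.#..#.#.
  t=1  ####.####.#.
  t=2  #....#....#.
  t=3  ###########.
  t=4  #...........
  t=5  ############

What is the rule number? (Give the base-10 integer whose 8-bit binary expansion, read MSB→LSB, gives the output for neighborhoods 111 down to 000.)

  ###|.  b7=0 t=1,i=1
  ##.|.  b6=0 t=1,i=3
  #.#|.  b5=0 t=0,i=4
  #..|#  b4=1 t=0,i=1
  .##|#  b3=1 t=1,i=0
  .#.|#  b2=1 t=0,i=0
  ..#|#  b1=1 t=0,i=2
  ...|#  b0=1 t=2,i=2
  bits 00011111 = 31

31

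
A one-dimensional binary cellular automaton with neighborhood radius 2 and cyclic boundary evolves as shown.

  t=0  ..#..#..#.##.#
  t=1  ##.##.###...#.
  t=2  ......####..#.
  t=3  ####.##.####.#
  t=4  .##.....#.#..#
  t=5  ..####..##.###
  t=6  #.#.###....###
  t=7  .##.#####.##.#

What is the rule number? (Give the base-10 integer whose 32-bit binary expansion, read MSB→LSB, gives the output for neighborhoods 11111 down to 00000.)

3617937321

  nb #####: next=#  (t=3,i=1, bit31=1)
  nb ####.: next=#  (t=2,i=8, bit30=1)
  nb ###.#: next=.  (t=3,i=3, bit29=0)
  nb ###..: next=#  (t=1,i=8, bit28=1)
  nb ##.##: next=.  (t=1,i=2, bit27=0)
  nb ##.#.: next=#  (t=0,i=12, bit26=1)
  nb ##..#: next=#  (t=2,i=10, bit25=1)
  nb ##...: next=#  (t=1,i=9, bit24=1)
  nb #.###: next=#  (t=1,i=6, bit23=1)
  nb #.##.: next=.  (t=0,i=10, bit22=0)
  nb #.#.#: next=#  (t=6,i=2, bit21=1)
  nb #.#..: next=.  (t=0,i=13, bit20=0)
  nb #..##: next=.  (t=5,i=1, bit19=0)
  nb #..#.: next=#  (t=0,i=1, bit18=1)
  nb #...#: next=.  (t=1,i=10, bit17=0)
  nb #....: next=#  (t=2,i=0, bit16=1)
  nb .####: next=.  (t=2,i=7, bit15=0)
  nb .###.: next=#  (t=1,i=7, bit14=1)
  nb .##.#: next=.  (t=0,i=11, bit13=0)
  nb .##..: next=#  (t=4,i=2, bit12=1)
  nb .#.##: next=.  (t=0,i=9, bit11=0)
  nb .#.#.: next=#  (t=4,i=9, bit10=1)
  nb .#..#: next=#  (t=0,i=0, bit9=1)
  nb .#...: next=#  (t=2,i=13, bit8=1)
  nb ..###: next=#  (t=2,i=6, bit7=1)
  nb ..##.: next=.  (t=5,i=8, bit6=0)
  nb ..#.#: next=#  (t=0,i=8, bit5=1)
  nb ..#..: next=.  (t=0,i=2, bit4=0)
  nb ...##: next=#  (t=2,i=5, bit3=1)
  nb ...#.: next=.  (t=1,i=11, bit2=0)
  nb ....#: next=.  (t=2,i=4, bit1=0)
  nb .....: next=#  (t=2,i=1, bit0=1)
  bits 11010111101001010101011110101001 = 3617937321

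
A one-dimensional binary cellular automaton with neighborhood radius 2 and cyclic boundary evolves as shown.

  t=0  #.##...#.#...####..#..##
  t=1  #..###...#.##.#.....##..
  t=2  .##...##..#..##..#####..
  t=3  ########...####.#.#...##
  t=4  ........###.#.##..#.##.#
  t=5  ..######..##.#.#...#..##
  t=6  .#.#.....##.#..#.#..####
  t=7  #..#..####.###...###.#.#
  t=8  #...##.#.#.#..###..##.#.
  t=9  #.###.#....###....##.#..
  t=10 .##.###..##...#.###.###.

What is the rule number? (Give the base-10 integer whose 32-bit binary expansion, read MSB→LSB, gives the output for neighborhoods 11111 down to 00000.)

630889035

  ##### -> .   bit 31 = 0  t=2,i=19
  ####. -> .   bit 30 = 0  t=0,i=15
  ###.# -> #   bit 29 = 1  t=0,i=0
  ###.. -> .   bit 28 = 0  t=0,i=16
  ##.## -> .   bit 27 = 0  t=0,i=1
  ##.#. -> #   bit 26 = 1  t=1,i=13
  ##..# -> .   bit 25 = 0  t=0,i=17
  ##... -> #   bit 24 = 1  t=0,i=4
  #.### -> #   bit 23 = 1  t=7,i=11
  #.##. -> .   bit 22 = 0  t=0,i=2
  #.#.# -> .   bit 21 = 0  t=3,i=16
  #.#.. -> #   bit 20 = 1  t=0,i=9
  #..## -> #   bit 19 = 1  t=0,i=21
  #..#. -> .   bit 18 = 0  t=0,i=18
  #...# -> #   bit 17 = 1  t=0,i=5
  #.... -> .   bit 16 = 0  t=1,i=16
  .#### -> #   bit 15 = 1  t=0,i=14
  .###. -> .   bit 14 = 0  t=0,i=23
  .##.# -> .   bit 13 = 0  t=1,i=12
  .##.. -> #   bit 12 = 1  t=0,i=3
  .#.## -> #   bit 11 = 1  t=1,i=10
  .#.#. -> .   bit 10 = 0  t=0,i=8
  .#..# -> #   bit 9 = 1  t=0,i=20
  .#... -> .   bit 8 = 0  t=0,i=10
  ..### -> .   bit 7 = 0  t=0,i=13
  ..##. -> #   bit 6 = 1  t=1,i=20
  ..#.# -> .   bit 5 = 0  t=0,i=7
  ..#.. -> .   bit 4 = 0  t=0,i=19
  ...## -> #   bit 3 = 1  t=0,i=12
  ...#. -> .   bit 2 = 0  t=0,i=6
  ....# -> #   bit 1 = 1  t=1,i=18
  ..... -> #   bit 0 = 1  t=1,i=17
  bits 00100101100110101001101001001011 = 630889035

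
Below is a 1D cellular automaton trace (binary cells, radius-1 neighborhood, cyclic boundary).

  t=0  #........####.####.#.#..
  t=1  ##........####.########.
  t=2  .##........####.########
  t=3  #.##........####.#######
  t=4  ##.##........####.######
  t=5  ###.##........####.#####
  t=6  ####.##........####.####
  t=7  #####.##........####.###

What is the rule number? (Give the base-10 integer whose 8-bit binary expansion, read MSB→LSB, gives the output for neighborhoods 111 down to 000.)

  [7] ### => #  t=0,i=10
  [6] ##. => #  t=0,i=12
  [5] #.# => #  t=0,i=13
  [4] #.. => #  t=0,i=1
  [3] .## => .  t=0,i=9
  [2] .#. => #  t=0,i=0
  [1] ..# => .  t=0,i=8
  [0] ... => .  t=0,i=2
  bits 11110100 = 244

244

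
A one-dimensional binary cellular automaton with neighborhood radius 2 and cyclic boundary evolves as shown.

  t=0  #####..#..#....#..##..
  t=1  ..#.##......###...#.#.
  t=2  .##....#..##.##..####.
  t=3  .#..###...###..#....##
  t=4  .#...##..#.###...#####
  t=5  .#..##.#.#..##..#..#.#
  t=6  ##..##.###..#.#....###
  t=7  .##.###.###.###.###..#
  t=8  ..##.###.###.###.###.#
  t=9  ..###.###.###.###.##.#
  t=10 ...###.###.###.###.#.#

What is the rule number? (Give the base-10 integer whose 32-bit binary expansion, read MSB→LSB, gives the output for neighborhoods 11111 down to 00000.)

  nb #####: next=#  (t=0,i=2, bit31=1)
  nb ####.: next=.  (t=0,i=3, bit30=0)
  nb ###.#: next=#  (t=4,i=21, bit29=1)
  nb ###..: next=#  (t=0,i=4, bit28=1)
  nb ##.##: next=#  (t=2,i=12, bit27=1)
  nb ##.#.: next=.  (t=3,i=0, bit26=0)
  nb ##..#: next=#  (t=0,i=5, bit25=1)
  nb ##...: next=.  (t=1,i=6, bit24=0)
  nb #.###: next=.  (t=4,i=11, bit23=0)
  nb #.##.: next=.  (t=1,i=4, bit22=0)
  nb #.#.#: next=#  (t=5,i=7, bit21=1)
  nb #.#..: next=#  (t=1,i=20, bit20=1)
  nb #..##: next=.  (t=0,i=17, bit19=0)
  nb #..#.: next=.  (t=0,i=6, bit18=0)
  nb #...#: next=.  (t=1,i=0, bit17=0)
  nb #....: next=#  (t=0,i=12, bit16=1)
  nb .####: next=.  (t=0,i=1, bit15=0)
  nb .###.: next=#  (t=1,i=13, bit14=1)
  nb .##.#: next=#  (t=2,i=11, bit13=1)
  nb .##..: next=.  (t=0,i=19, bit12=0)
  nb .#.##: next=.  (t=1,i=3, bit11=0)
  nb .#.#.: next=#  (t=1,i=19, bit10=1)
  nb .#..#: next=.  (t=0,i=8, bit9=0)
  nb .#...: next=.  (t=0,i=11, bit8=0)
  nb ..###: next=.  (t=0,i=0, bit7=0)
  nb ..##.: next=#  (t=0,i=18, bit6=1)
  nb ..#.#: next=#  (t=1,i=2, bit5=1)
  nb ..#..: next=.  (t=0,i=7, bit4=0)
  nb ...##: next=#  (t=1,i=11, bit3=1)
  nb ...#.: next=#  (t=0,i=14, bit2=1)
  nb ....#: next=#  (t=0,i=13, bit1=1)
  nb .....: next=.  (t=1,i=8, bit0=0)
  bits 10111010001100010110010001101110 = 3123799150

3123799150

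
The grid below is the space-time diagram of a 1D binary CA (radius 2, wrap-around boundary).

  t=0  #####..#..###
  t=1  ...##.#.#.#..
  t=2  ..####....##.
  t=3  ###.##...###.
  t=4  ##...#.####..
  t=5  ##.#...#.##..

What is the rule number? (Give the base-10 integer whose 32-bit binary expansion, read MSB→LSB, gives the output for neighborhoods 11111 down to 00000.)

  [31] ##### => .  t=0,i=0
  [30] ####. => #  t=0,i=3
  [29] ###.# => .  t=3,i=2
  [28] ###.. => #  t=0,i=4
  [27] ##.## => .  t=3,i=3
  [26] ##.#. => #  t=1,i=5
  [25] ##..# => .  t=0,i=5
  [24] ##... => .  t=2,i=6
  [23] #.### => #  t=3,i=0
  [22] #.##. => .  t=3,i=4
  [21] #.#.# => .  t=1,i=6
  [20] #.#.. => #  t=1,i=10
  [19] #..## => .  t=0,i=9
  [18] #..#. => #  t=0,i=6
  [17] #...# => #  t=2,i=0
  [16] #.... => .  t=1,i=12
  [15] .#### => .  t=0,i=11
  [14] .###. => #  t=3,i=1
  [13] .##.# => #  t=1,i=4
  [12] .##.. => #  t=2,i=11
  [11] .#.## => .  t=4,i=6
  [10] .#.#. => .  t=1,i=7
  [9] .#..# => #  t=0,i=8
  [8] .#... => #  t=1,i=11
  [7] ..### => #  t=0,i=10
  [6] ..##. => #  t=1,i=3
  [5] ..#.# => .  t=4,i=5
  [4] ..#.. => .  t=0,i=7
  [3] ...## => #  t=1,i=2
  [2] ...#. => .  t=4,i=4
  [1] ....# => .  t=1,i=1
  [0] ..... => .  t=1,i=0
  bits 01010100100101100111001111001000 = 1419146184

1419146184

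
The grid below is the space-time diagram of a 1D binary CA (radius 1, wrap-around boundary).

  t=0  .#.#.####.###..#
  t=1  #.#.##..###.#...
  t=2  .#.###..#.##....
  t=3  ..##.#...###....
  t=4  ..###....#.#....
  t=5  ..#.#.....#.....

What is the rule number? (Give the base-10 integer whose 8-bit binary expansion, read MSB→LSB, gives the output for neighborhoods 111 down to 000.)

104

  nb ###: next=.  (t=0,i=6, bit7=0)
  nb ##.: next=#  (t=0,i=8, bit6=1)
  nb #.#: next=#  (t=0,i=0, bit5=1)
  nb #..: next=.  (t=0,i=13, bit4=0)
  nb .##: next=#  (t=0,i=5, bit3=1)
  nb .#.: next=.  (t=0,i=1, bit2=0)
  nb ..#: next=.  (t=0,i=14, bit1=0)
  nb ...: next=.  (t=1,i=14, bit0=0)
  bits 01101000 = 104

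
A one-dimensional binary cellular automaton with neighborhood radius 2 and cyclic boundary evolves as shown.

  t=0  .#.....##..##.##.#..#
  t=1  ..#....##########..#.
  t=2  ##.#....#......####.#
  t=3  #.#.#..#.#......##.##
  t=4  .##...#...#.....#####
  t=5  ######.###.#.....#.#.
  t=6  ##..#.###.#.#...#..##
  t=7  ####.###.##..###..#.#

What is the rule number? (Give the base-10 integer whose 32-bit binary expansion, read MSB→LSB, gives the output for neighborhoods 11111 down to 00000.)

1609496900

  #####|.  b31=0 t=1,i=9
  ####.|#  b30=1 t=1,i=15
  ###.#|.  b29=0 t=2,i=1
  ###..|#  b28=1 t=1,i=16
  ##.##|#  b27=1 t=0,i=13
  ##.#.|#  b26=1 t=0,i=16
  ##..#|#  b25=1 t=0,i=9
  ##...|#  b24=1 t=4,i=3
  #.###|#  b23=1 t=2,i=20
  #.##.|#  b22=1 t=0,i=14
  #.#.#|#  b21=1 t=3,i=2
  #.#..|.  b20=0 t=0,i=1
  #..##|#  b19=1 t=0,i=10
  #..#.|#  b18=1 t=0,i=19
  #...#|#  b17=1 t=1,i=0
  #....|.  b16=0 t=0,i=3
  .####|#  b15=1 t=1,i=8
  .###.|#  b14=1 t=2,i=0
  .##.#|#  b13=1 t=0,i=12
  .##..|#  b12=1 t=0,i=8
  .#.##|#  b11=1 t=5,i=20
  .#.#.|.  b10=0 t=0,i=0
  .#..#|.  b9=0 t=0,i=18
  .#...|#  b8=1 t=0,i=2
  ..###|.  b7=0 t=1,i=7
  ..##.|#  b6=1 t=0,i=7
  ..#.#|.  b5=0 t=0,i=20
  ..#..|.  b4=0 t=1,i=2
  ...##|.  b3=0 t=0,i=6
  ...#.|#  b2=1 t=1,i=1
  ....#|.  b1=0 t=0,i=5
  .....|.  b0=0 t=0,i=4
  bits 01011111111011101111100101000100 = 1609496900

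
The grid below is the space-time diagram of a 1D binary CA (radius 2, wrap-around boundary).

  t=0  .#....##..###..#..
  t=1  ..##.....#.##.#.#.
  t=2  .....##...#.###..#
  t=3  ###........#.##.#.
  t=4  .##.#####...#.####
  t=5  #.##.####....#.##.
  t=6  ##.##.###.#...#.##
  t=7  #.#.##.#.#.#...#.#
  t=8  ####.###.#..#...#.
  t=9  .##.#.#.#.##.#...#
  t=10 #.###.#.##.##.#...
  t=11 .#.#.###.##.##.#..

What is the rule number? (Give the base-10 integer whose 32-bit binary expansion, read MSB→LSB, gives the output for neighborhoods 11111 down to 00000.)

  #####|#  b31=1 t=4,i=6
  ####.|#  b30=1 t=4,i=7
  ###.#|.  b29=0 t=4,i=17
  ###..|#  b28=1 t=0,i=12
  ##.##|#  b27=1 t=4,i=0
  ##.#.|#  b26=1 t=1,i=13
  ##..#|.  b25=0 t=0,i=8
  ##...|.  b24=0 t=1,i=4
  #.###|.  b23=0 t=2,i=12
  #.##.|.  b22=0 t=1,i=11
  #.#.#|#  b21=1 t=1,i=14
  #.#..|.  b20=0 t=1,i=16
  #..##|#  b19=1 t=0,i=9
  #..#.|#  b18=1 t=0,i=14
  #...#|.  b17=0 t=0,i=17
  #....|#  b16=1 t=0,i=3
  .####|#  b15=1 t=4,i=5
  .###.|#  b14=1 t=0,i=11
  .##.#|#  b13=1 t=1,i=12
  .##..|.  b12=0 t=0,i=7
  .#.##|#  b11=1 t=1,i=10
  .#.#.|.  b10=0 t=1,i=15
  .#..#|#  b9=1 t=8,i=10
  .#...|#  b8=1 t=0,i=2
  ..###|.  b7=0 t=0,i=10
  ..##.|.  b6=0 t=0,i=6
  ..#.#|.  b5=0 t=1,i=9
  ..#..|.  b4=0 t=0,i=1
  ...##|.  b3=0 t=0,i=5
  ...#.|.  b2=0 t=0,i=0
  ....#|.  b1=0 t=0,i=4
  .....|#  b0=1 t=1,i=6
  bits 11011100001011011110101100000001 = 3693996801

3693996801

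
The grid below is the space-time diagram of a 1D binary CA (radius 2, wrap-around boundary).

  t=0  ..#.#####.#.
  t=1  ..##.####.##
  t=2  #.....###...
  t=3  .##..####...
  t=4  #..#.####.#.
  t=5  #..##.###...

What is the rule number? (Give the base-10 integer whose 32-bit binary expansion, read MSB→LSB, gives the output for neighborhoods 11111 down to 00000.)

  ##### -> #   bit 31 = 1  t=0,i=6
  ####. -> #   bit 30 = 1  t=0,i=7
  ###.# -> #   bit 29 = 1  t=0,i=8
  ###.. -> #   bit 28 = 1  t=2,i=8
  ##.## -> .   bit 27 = 0  t=1,i=4
  ##.#. -> .   bit 26 = 0  t=0,i=9
  ##..# -> #   bit 25 = 1  t=1,i=0
  ##... -> .   bit 24 = 0  t=2,i=9
  #.### -> .   bit 23 = 0  t=0,i=4
  #.##. -> .   bit 22 = 0  t=1,i=10
  #.#.# -> .   bit 21 = 0  t=4,i=10
  #.#.. -> #   bit 20 = 1  t=0,i=10
  #..## -> .   bit 19 = 0  t=1,i=1
  #..#. -> .   bit 18 = 0  t=4,i=2
  #...# -> .   bit 17 = 0  t=0,i=0
  #.... -> #   bit 16 = 1  t=2,i=2
  .#### -> #   bit 15 = 1  t=0,i=5
  .###. -> #   bit 14 = 1  t=2,i=7
  .##.# -> .   bit 13 = 0  t=1,i=3
  .##.. -> .   bit 12 = 0  t=1,i=11
  .#.## -> #   bit 11 = 1  t=0,i=3
  .#.#. -> .   bit 10 = 0  t=4,i=11
  .#..# -> .   bit 9 = 0  t=4,i=1
  .#... -> #   bit 8 = 1  t=0,i=11
  ..### -> #   bit 7 = 1  t=2,i=6
  ..##. -> .   bit 6 = 0  t=1,i=2
  ..#.# -> #   bit 5 = 1  t=0,i=2
  ..#.. -> .   bit 4 = 0  t=2,i=0
  ...## -> #   bit 3 = 1  t=2,i=5
  ...#. -> .   bit 2 = 0  t=0,i=1
  ....# -> .   bit 1 = 0  t=2,i=4
  ..... -> .   bit 0 = 0  t=2,i=3
  bits 11110010000100011100100110101000 = 4061252008

4061252008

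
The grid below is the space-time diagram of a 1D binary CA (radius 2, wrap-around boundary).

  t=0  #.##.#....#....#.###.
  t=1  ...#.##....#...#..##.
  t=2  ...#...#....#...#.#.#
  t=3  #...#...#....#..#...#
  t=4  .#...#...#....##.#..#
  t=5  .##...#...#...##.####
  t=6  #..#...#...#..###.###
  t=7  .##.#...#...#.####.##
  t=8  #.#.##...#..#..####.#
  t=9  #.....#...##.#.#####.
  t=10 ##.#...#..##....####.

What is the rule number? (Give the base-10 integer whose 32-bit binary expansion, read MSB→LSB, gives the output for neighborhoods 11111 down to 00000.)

  [31] ##### => #  t=9,i=17
  [30] ####. => #  t=5,i=19
  [29] ###.# => #  t=0,i=19
  [28] ###.. => .  t=6,i=0
  [27] ##.## => #  t=5,i=0
  [26] ##.#. => .  t=0,i=4
  [25] ##..# => #  t=6,i=1
  [24] ##... => #  t=1,i=7
  [23] #.### => .  t=0,i=17
  [22] #.##. => .  t=0,i=2
  [21] #.#.# => .  t=0,i=0
  [20] #.#.. => #  t=0,i=5
  [19] #..## => .  t=1,i=17
  [18] #..#. => #  t=3,i=15
  [17] #...# => .  t=1,i=13
  [16] #.... => .  t=0,i=7
  [15] .#### => #  t=5,i=18
  [14] .###. => #  t=0,i=18
  [13] .##.# => #  t=0,i=3
  [12] .##.. => .  t=1,i=6
  [11] .#.## => .  t=0,i=1
  [10] .#.#. => .  t=2,i=17
  [9] .#..# => #  t=1,i=16
  [8] .#... => #  t=0,i=6
  [7] ..### => #  t=6,i=14
  [6] ..##. => #  t=1,i=18
  [5] ..#.# => #  t=0,i=15
  [4] ..#.. => .  t=0,i=10
  [3] ...## => .  t=3,i=19
  [2] ...#. => .  t=0,i=9
  [1] ....# => .  t=0,i=8
  [0] ..... => #  t=9,i=3
  bits 11101011000101001110001111100001 = 3944014817

3944014817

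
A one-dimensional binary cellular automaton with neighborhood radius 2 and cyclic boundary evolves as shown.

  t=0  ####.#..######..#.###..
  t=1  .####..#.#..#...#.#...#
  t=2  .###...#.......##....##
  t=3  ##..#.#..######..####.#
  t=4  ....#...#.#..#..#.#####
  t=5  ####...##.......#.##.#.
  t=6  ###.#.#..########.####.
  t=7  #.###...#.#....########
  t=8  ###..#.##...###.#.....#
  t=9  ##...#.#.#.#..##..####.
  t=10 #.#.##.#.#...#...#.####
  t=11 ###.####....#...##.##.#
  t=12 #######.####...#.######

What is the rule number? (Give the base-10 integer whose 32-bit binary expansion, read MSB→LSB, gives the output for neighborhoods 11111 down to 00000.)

1844027439

  #####|.  b31=0 t=0,i=10
  ####.|#  b30=1 t=0,i=2
  ###.#|#  b29=1 t=0,i=3
  ###..|.  b28=0 t=0,i=13
  ##.##|#  b27=1 t=2,i=0
  ##.#.|#  b26=1 t=0,i=4
  ##..#|.  b25=0 t=0,i=14
  ##...|#  b24=1 t=2,i=4
  #.###|#  b23=1 t=0,i=18
  #.##.|#  b22=1 t=5,i=18
  #.#.#|#  b21=1 t=5,i=21
  #.#..|.  b20=0 t=0,i=5
  #..##|#  b19=1 t=0,i=7
  #..#.|.  b18=0 t=0,i=15
  #...#|.  b17=0 t=1,i=14
  #....|#  b16=1 t=2,i=9
  .####|#  b15=1 t=0,i=1
  .###.|.  b14=0 t=0,i=19
  .##.#|#  b13=1 t=2,i=22
  .##..|.  b12=0 t=2,i=16
  .#.##|.  b11=0 t=0,i=17
  .#.#.|.  b10=0 t=1,i=8
  .#..#|.  b9=0 t=0,i=6
  .#...|.  b8=0 t=1,i=13
  ..###|.  b7=0 t=0,i=0
  ..##.|.  b6=0 t=2,i=15
  ..#.#|#  b5=1 t=0,i=16
  ..#..|.  b4=0 t=1,i=12
  ...##|#  b3=1 t=2,i=14
  ...#.|#  b2=1 t=1,i=15
  ....#|#  b1=1 t=2,i=13
  .....|#  b0=1 t=2,i=10
  bits 01101101111010011010000000101111 = 1844027439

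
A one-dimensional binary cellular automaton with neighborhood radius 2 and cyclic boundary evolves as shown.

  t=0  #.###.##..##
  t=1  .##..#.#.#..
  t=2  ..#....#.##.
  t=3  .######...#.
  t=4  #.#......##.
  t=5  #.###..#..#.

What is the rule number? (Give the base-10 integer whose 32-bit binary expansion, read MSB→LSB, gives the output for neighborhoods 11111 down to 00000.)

146387222

  [31] ##### => .  t=3,i=3
  [30] ####. => .  t=3,i=5
  [29] ###.# => .  t=0,i=0
  [28] ###.. => .  t=3,i=6
  [27] ##.## => #  t=0,i=1
  [26] ##.#. => .  t=4,i=11
  [25] ##..# => .  t=0,i=8
  [24] ##... => .  t=2,i=11
  [23] #.### => #  t=0,i=2
  [22] #.##. => .  t=0,i=6
  [21] #.#.# => #  t=1,i=7
  [20] #.#.. => #  t=1,i=9
  [19] #..## => #  t=0,i=9
  [18] #..#. => .  t=1,i=4
  [17] #...# => .  t=1,i=11
  [16] #.... => #  t=2,i=4
  [15] .#### => #  t=3,i=2
  [14] .###. => .  t=0,i=3
  [13] .##.# => #  t=4,i=10
  [12] .##.. => #  t=0,i=7
  [11] .#.## => .  t=2,i=8
  [10] .#.#. => .  t=1,i=6
  [9] .#..# => .  t=3,i=11
  [8] .#... => #  t=1,i=10
  [7] ..### => .  t=0,i=10
  [6] ..##. => .  t=1,i=1
  [5] ..#.# => .  t=1,i=5
  [4] ..#.. => #  t=2,i=2
  [3] ...## => .  t=1,i=0
  [2] ...#. => #  t=2,i=1
  [1] ....# => #  t=2,i=5
  [0] ..... => .  t=4,i=5
  bits 00001000101110011011000100010110 = 146387222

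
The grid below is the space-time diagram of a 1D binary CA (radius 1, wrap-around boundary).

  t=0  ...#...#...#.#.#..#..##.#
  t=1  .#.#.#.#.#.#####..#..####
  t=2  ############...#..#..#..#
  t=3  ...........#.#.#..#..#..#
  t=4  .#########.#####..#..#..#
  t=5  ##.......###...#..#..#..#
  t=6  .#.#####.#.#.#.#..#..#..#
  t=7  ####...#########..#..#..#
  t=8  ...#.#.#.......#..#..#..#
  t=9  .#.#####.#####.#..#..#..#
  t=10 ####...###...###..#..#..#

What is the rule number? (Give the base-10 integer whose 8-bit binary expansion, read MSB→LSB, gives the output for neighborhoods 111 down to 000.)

  [7] ### => .  t=1,i=12
  [6] ##. => #  t=0,i=22
  [5] #.# => #  t=0,i=12
  [4] #.. => .  t=0,i=0
  [3] .## => #  t=0,i=21
  [2] .#. => #  t=0,i=3
  [1] ..# => .  t=0,i=2
  [0] ... => #  t=0,i=1
  bits 01101101 = 109

109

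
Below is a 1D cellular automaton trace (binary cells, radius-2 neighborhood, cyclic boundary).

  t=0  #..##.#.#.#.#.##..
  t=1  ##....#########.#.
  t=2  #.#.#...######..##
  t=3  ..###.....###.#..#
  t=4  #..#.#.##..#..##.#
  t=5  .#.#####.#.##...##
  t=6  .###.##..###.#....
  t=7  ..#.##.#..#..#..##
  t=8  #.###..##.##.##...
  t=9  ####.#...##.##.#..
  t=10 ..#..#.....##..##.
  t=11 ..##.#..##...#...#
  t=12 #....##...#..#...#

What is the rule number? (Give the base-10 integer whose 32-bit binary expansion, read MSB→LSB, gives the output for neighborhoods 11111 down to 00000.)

3421523507

  [31] ##### => #  t=1,i=8
  [30] ####. => #  t=1,i=13
  [29] ###.# => .  t=1,i=14
  [28] ###.. => .  t=2,i=13
  [27] ##.## => #  t=4,i=16
  [26] ##.#. => .  t=0,i=5
  [25] ##..# => #  t=0,i=16
  [24] ##... => #  t=1,i=2
  [23] #.### => #  t=5,i=3
  [22] #.##. => #  t=0,i=14
  [21] #.#.# => #  t=0,i=6
  [20] #.#.. => #  t=2,i=4
  [19] #..## => .  t=0,i=2
  [18] #..#. => .  t=0,i=17
  [17] #...# => .  t=2,i=6
  [16] #.... => .  t=1,i=3
  [15] .#### => .  t=1,i=7
  [14] .###. => #  t=2,i=17
  [13] .##.# => .  t=0,i=4
  [12] .##.. => .  t=0,i=15
  [11] .#.## => #  t=0,i=13
  [10] .#.#. => #  t=0,i=7
  [9] .#..# => #  t=0,i=1
  [8] .#... => .  t=2,i=5
  [7] ..### => .  t=1,i=6
  [6] ..##. => .  t=0,i=3
  [5] ..#.# => #  t=4,i=3
  [4] ..#.. => #  t=0,i=0
  [3] ...## => .  t=1,i=5
  [2] ...#. => .  t=8,i=17
  [1] ....# => #  t=1,i=4
  [0] ..... => #  t=3,i=7
  bits 11001011111100000100111000110011 = 3421523507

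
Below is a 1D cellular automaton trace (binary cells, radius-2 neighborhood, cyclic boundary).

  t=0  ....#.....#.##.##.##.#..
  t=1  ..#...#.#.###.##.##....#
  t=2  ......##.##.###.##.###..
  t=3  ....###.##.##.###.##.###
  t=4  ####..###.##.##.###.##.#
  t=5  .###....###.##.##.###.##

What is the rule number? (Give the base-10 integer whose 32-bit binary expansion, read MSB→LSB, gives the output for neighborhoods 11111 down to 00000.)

  #####|#  b31=1 t=4,i=1
  ####.|#  b30=1 t=4,i=2
  ###.#|#  b29=1 t=1,i=12
  ###..|#  b28=1 t=2,i=21
  ##.##|#  b27=1 t=0,i=14
  ##.#.|.  b26=0 t=0,i=20
  ##..#|.  b25=0 t=4,i=4
  ##...|#  b24=1 t=1,i=19
  #.###|#  b23=1 t=1,i=10
  #.##.|#  b22=1 t=0,i=12
  #.#.#|.  b21=0 t=1,i=8
  #.#..|.  b20=0 t=0,i=21
  #..##|.  b19=0 t=4,i=5
  #..#.|.  b18=0 t=1,i=1
  #...#|.  b17=0 t=1,i=4
  #....|#  b16=1 t=0,i=6
  .####|.  b15=0 t=4,i=0
  .###.|.  b14=0 t=1,i=11
  .##.#|.  b13=0 t=0,i=13
  .##..|.  b12=0 t=1,i=18
  .#.##|#  b11=1 t=0,i=11
  .#.#.|#  b10=1 t=1,i=7
  .#..#|.  b9=0 t=1,i=0
  .#...|.  b8=0 t=0,i=5
  ..###|.  b7=0 t=3,i=4
  ..##.|#  b6=1 t=2,i=6
  ..#.#|#  b5=1 t=0,i=10
  ..#..|.  b4=0 t=0,i=4
  ...##|#  b3=1 t=2,i=5
  ...#.|.  b2=0 t=0,i=3
  ....#|#  b1=1 t=0,i=2
  .....|.  b0=0 t=0,i=0
  bits 11111001110000010000110001101010 = 4190178410

4190178410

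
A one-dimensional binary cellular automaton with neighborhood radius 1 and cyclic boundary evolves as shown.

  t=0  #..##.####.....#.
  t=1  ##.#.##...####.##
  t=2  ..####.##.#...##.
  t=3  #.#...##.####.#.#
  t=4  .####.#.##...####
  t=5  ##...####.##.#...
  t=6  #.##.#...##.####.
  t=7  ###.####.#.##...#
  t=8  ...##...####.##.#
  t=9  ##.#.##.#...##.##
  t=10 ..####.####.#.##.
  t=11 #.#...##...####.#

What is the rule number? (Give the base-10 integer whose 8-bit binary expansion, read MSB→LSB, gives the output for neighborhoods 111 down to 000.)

  ### -> .   bit 7 = 0  t=0,i=7
  ##. -> .   bit 6 = 0  t=0,i=4
  #.# -> #   bit 5 = 1  t=0,i=5
  #.. -> #   bit 4 = 1  t=0,i=1
  .## -> #   bit 3 = 1  t=0,i=3
  .#. -> #   bit 2 = 1  t=0,i=0
  ..# -> .   bit 1 = 0  t=0,i=2
  ... -> #   bit 0 = 1  t=0,i=11
  bits 00111101 = 61

61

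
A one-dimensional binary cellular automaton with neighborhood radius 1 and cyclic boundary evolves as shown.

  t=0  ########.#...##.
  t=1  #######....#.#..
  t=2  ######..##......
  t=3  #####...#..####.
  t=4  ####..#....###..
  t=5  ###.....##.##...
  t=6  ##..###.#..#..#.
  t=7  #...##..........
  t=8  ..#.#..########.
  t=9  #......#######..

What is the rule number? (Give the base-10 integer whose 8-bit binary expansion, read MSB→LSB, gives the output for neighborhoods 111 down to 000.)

  ### -> #   bit 7 = 1  t=0,i=1
  ##. -> .   bit 6 = 0  t=0,i=7
  #.# -> .   bit 5 = 0  t=0,i=8
  #.. -> .   bit 4 = 0  t=0,i=10
  .## -> #   bit 3 = 1  t=0,i=0
  .#. -> .   bit 2 = 0  t=0,i=9
  ..# -> .   bit 1 = 0  t=0,i=12
  ... -> #   bit 0 = 1  t=0,i=11
  bits 10001001 = 137

137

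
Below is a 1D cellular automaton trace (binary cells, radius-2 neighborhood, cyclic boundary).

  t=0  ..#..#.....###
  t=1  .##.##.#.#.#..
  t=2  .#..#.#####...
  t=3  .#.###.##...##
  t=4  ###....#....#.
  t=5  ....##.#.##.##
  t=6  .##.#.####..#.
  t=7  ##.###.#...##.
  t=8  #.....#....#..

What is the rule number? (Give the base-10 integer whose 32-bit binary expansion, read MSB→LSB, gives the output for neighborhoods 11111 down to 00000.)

2221772018

  #####|#  b31=1 t=2,i=8
  ####.|.  b30=0 t=2,i=9
  ###.#|.  b29=0 t=3,i=5
  ###..|.  b28=0 t=0,i=13
  ##.##|.  b27=0 t=1,i=3
  ##.#.|#  b26=1 t=1,i=6
  ##..#|.  b25=0 t=0,i=0
  ##...|.  b24=0 t=2,i=11
  #.###|.  b23=0 t=2,i=6
  #.##.|#  b22=1 t=1,i=4
  #.#.#|#  b21=1 t=1,i=7
  #.#..|.  b20=0 t=1,i=11
  #..##|#  b19=1 t=6,i=0
  #..#.|#  b18=1 t=0,i=1
  #...#|.  b17=0 t=1,i=13
  #....|#  b16=1 t=0,i=7
  .####|#  b15=1 t=2,i=7
  .###.|.  b14=0 t=0,i=12
  .##.#|.  b13=0 t=1,i=2
  .##..|.  b12=0 t=3,i=8
  .#.##|#  b11=1 t=2,i=5
  .#.#.|#  b10=1 t=1,i=8
  .#..#|.  b9=0 t=0,i=3
  .#...|.  b8=0 t=0,i=6
  ..###|#  b7=1 t=0,i=11
  ..##.|#  b6=1 t=1,i=1
  ..#.#|#  b5=1 t=2,i=4
  ..#..|#  b4=1 t=0,i=2
  ...##|.  b3=0 t=0,i=10
  ...#.|.  b2=0 t=2,i=0
  ....#|#  b1=1 t=0,i=9
  .....|.  b0=0 t=0,i=8
  bits 10000100011011011000110011110010 = 2221772018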